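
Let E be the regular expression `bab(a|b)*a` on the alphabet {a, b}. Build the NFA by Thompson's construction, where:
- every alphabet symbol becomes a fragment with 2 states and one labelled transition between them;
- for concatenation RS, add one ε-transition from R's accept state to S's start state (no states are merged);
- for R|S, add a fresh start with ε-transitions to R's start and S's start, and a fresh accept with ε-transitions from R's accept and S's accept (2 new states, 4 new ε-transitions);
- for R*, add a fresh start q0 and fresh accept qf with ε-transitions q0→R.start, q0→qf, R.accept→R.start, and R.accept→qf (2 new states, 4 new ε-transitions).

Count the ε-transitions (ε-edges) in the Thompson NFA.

12

Recursing over subexpressions:
Each of the 6 symbol leaves contributes 0 ε-transitions.
  a|b → 4 ε-transitions
  (a|b)* → 8 ε-transitions
  bab(a|b)*a → 12 ε-transitions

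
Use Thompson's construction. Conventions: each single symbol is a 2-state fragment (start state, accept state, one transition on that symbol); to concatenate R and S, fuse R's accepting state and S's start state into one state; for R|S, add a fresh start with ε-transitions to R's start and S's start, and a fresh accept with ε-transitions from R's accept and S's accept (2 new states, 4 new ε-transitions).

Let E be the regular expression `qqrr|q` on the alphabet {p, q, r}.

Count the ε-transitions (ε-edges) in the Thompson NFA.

Building bottom-up:
Each of the 5 symbol leaves contributes 0 ε-transitions.
  qqrr → 0 ε-transitions
  qqrr|q → 4 ε-transitions

4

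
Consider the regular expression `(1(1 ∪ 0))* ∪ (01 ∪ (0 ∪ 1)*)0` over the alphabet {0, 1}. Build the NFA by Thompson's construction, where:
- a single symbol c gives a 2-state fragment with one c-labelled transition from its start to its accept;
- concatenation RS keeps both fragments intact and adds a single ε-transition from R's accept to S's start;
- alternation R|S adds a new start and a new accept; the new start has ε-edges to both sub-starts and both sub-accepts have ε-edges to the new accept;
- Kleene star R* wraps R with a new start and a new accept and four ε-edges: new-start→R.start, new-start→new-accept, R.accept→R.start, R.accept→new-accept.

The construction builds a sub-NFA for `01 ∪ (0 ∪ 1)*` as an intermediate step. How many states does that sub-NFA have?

14

Fragment for `01 ∪ (0 ∪ 1)*`:
Each of the 4 symbol leaves contributes a 2-state fragment.
  01 = 4 states
  0 ∪ 1 = 6 states
  (0 ∪ 1)* = 8 states
  01 ∪ (0 ∪ 1)* = 14 states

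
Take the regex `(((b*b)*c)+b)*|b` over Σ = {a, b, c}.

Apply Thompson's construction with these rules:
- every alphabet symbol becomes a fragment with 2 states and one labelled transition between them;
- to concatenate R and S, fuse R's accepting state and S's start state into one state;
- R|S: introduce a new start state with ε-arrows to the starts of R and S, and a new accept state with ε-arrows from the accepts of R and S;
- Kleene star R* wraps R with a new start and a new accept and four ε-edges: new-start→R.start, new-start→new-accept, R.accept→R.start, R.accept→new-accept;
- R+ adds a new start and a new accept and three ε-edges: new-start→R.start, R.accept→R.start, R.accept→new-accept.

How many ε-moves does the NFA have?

Building bottom-up:
Each of the 5 symbol leaves contributes 0 ε-transitions.
  b* = 4 ε-transitions
  b*b = 4 ε-transitions
  (b*b)* = 8 ε-transitions
  (b*b)*c = 8 ε-transitions
  ((b*b)*c)+ = 11 ε-transitions
  ((b*b)*c)+b = 11 ε-transitions
  (((b*b)*c)+b)* = 15 ε-transitions
  (((b*b)*c)+b)*|b = 19 ε-transitions

19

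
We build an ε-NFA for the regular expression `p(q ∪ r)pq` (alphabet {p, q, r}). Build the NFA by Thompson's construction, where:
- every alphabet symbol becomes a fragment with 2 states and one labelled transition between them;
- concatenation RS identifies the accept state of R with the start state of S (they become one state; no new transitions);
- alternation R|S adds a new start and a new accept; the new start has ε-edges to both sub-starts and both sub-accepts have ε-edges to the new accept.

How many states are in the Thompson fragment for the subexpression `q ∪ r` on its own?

6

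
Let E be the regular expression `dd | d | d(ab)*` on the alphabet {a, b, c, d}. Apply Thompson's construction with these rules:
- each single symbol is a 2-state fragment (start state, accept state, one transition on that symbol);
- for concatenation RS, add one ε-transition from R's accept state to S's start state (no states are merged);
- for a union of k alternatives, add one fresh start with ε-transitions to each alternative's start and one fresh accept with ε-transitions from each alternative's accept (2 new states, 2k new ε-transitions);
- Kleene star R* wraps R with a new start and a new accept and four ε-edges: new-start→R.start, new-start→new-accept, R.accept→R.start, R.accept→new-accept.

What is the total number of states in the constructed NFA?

Recursing over subexpressions:
Each of the 6 symbol leaves contributes a 2-state fragment.
  dd → 4 states
  ab → 4 states
  (ab)* → 6 states
  d(ab)* → 8 states
  dd | d | d(ab)* → 16 states

16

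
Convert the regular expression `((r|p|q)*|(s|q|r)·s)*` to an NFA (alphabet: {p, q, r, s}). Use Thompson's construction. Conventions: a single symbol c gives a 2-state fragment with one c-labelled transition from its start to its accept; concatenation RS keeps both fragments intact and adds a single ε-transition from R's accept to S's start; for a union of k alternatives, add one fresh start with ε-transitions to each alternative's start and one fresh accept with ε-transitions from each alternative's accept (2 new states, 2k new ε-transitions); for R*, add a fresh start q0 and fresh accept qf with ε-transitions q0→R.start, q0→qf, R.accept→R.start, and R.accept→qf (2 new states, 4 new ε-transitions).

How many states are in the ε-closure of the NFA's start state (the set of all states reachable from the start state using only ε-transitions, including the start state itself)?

Compute the ε-closure size of each fragment's start state recursively; a symbol fragment's start has no outgoing ε-edge, so its closure is just itself (size 1).
  r|p|q : |closure| = 1 + 1 + 1 + 1 = 4 (the new accept is not ε-reachable since no branch accepts ε)
  (r|p|q)* : new start has ε-edges to the inner start and to the new accept, so |closure| = 2 + 4 = 6
  s|q|r : new start ε-reaches every alternative's start; none of them accept ε, so the new accept is not reached: |closure| = 1 + 1 + 1 + 1 = 4
  (s|q|r)·s : |closure| equals the left operand's closure size = 4 (its accept is not ε-reachable, so the closure stops there)
  (r|p|q)*|(s|q|r)·s : |closure| = 1 (new start) + (6 + 4) + 1 (new accept, since some branch ε-reaches its own accept) = 12
  ((r|p|q)*|(s|q|r)·s)* : the star's fresh start ε-reaches both the body's start and the fresh accept: |closure| = 2 + 12 = 14

14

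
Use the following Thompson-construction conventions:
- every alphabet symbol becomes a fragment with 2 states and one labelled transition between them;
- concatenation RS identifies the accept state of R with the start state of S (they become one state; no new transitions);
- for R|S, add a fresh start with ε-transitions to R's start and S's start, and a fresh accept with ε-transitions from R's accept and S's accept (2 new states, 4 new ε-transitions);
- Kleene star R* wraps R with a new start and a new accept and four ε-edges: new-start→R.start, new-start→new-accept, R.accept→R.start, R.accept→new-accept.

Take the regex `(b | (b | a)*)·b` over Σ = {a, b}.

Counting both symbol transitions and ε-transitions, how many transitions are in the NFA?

16

By structural recursion:
Each of the 4 symbol leaves contributes 1 transition (1 symbol, 0 ε).
  b | a → 6 transitions (2 symbol, 4 ε)
  (b | a)* → 10 transitions (2 symbol, 8 ε)
  b | (b | a)* → 15 transitions (3 symbol, 12 ε)
  (b | (b | a)*)·b → 16 transitions (4 symbol, 12 ε)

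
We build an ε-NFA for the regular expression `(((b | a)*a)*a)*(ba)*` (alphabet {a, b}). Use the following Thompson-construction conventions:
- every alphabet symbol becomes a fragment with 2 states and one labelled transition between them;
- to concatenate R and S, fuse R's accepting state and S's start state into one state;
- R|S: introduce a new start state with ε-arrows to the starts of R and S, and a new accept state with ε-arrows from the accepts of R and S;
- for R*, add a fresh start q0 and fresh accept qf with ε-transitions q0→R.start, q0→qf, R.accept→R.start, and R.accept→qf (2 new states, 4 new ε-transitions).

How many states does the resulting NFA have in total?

Recursing over subexpressions:
Each of the 6 symbol leaves contributes a 2-state fragment.
  b | a → 6 states
  (b | a)* → 8 states
  (b | a)*a → 9 states
  ((b | a)*a)* → 11 states
  ((b | a)*a)*a → 12 states
  (((b | a)*a)*a)* → 14 states
  ba → 3 states
  (ba)* → 5 states
  (((b | a)*a)*a)*(ba)* → 18 states

18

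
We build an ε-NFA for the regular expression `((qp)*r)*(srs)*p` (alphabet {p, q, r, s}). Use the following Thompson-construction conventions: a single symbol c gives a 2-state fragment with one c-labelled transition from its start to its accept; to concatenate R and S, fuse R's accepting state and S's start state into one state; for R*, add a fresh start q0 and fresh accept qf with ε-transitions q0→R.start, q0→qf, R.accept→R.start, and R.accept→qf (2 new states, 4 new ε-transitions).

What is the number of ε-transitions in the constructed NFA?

12

Building bottom-up:
Each of the 7 symbol leaves contributes 0 ε-transitions.
  qp = 0 ε-transitions
  (qp)* = 4 ε-transitions
  (qp)*r = 4 ε-transitions
  ((qp)*r)* = 8 ε-transitions
  srs = 0 ε-transitions
  (srs)* = 4 ε-transitions
  ((qp)*r)*(srs)*p = 12 ε-transitions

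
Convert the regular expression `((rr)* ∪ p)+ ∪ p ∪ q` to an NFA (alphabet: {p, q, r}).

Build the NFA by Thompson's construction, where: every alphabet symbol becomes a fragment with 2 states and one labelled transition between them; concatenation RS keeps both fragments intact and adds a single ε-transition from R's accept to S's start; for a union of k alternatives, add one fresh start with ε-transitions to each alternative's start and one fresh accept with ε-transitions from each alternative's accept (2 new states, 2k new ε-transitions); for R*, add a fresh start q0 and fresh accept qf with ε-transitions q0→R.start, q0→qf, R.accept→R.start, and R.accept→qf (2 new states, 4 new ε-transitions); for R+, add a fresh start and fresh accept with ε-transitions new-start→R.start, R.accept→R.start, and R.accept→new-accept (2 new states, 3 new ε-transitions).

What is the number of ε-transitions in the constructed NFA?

Building bottom-up:
Each of the 5 symbol leaves contributes 0 ε-transitions.
  rr — 1 ε-transition
  (rr)* — 5 ε-transitions
  (rr)* ∪ p — 9 ε-transitions
  ((rr)* ∪ p)+ — 12 ε-transitions
  ((rr)* ∪ p)+ ∪ p ∪ q — 18 ε-transitions

18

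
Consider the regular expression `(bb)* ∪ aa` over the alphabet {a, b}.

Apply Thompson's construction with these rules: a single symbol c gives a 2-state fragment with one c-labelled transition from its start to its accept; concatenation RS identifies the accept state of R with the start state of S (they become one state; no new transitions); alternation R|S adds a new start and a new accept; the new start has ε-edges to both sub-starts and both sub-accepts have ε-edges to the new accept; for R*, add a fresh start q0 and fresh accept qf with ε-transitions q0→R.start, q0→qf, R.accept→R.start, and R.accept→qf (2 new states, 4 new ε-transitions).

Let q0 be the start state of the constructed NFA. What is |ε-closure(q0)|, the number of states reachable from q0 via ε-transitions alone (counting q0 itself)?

Work bottom-up. For each fragment F, track |ε-closure(F.start)| and whether F's accept lies in that closure (i.e. whether F accepts ε). A single-symbol fragment has closure size 1 and does not accept ε.
  bb — same as the first factor's closure: |closure| = 1
  (bb)* — the star's fresh start ε-reaches both the body's start and the fresh accept: |closure| = 2 + 1 = 3
  aa — same as the first factor's closure: |closure| = 1
  (bb)* ∪ aa — |closure| = 1 (new start) + (3 + 1) + 1 (new accept, since some branch ε-reaches its own accept) = 6

6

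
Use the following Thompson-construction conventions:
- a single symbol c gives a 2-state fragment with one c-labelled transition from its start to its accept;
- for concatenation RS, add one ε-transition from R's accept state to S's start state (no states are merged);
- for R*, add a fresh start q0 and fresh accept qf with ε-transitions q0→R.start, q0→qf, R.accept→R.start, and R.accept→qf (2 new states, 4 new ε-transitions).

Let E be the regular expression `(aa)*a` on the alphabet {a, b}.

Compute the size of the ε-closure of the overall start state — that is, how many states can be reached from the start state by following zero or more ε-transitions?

4

Work bottom-up. For each fragment F, track |ε-closure(F.start)| and whether F's accept lies in that closure (i.e. whether F accepts ε). A single-symbol fragment has closure size 1 and does not accept ε.
  aa : same as the first factor's closure: |ε-closure| = 1
  (aa)* : |ε-closure| = 1 (new start) + 1 (body) + 1 (new accept) = 3
  (aa)*a : |ε-closure| = 3 + 1 = 4 (closure spills across the concat boundary because the left factor accepts ε)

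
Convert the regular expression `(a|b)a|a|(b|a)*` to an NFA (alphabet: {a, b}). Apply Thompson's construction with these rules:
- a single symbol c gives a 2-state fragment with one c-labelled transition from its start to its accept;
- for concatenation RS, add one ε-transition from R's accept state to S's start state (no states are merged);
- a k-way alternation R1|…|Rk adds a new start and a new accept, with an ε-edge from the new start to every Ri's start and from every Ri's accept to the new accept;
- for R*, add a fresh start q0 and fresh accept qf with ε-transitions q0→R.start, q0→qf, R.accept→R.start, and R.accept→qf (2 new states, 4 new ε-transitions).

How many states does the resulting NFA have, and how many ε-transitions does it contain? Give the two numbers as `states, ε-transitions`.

20, 19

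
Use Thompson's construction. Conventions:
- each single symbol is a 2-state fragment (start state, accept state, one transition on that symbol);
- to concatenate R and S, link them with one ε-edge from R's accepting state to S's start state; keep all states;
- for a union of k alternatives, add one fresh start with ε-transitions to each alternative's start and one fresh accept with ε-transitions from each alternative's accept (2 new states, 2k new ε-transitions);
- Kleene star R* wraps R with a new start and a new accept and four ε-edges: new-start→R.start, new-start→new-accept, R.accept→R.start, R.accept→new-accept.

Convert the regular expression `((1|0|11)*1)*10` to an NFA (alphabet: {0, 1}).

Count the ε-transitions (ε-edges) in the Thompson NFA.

18

Bottom-up over the parse tree:
Each of the 7 symbol leaves contributes 0 ε-transitions.
  11 : 1 ε-transition
  1|0|11 : 7 ε-transitions
  (1|0|11)* : 11 ε-transitions
  (1|0|11)*1 : 12 ε-transitions
  ((1|0|11)*1)* : 16 ε-transitions
  ((1|0|11)*1)*10 : 18 ε-transitions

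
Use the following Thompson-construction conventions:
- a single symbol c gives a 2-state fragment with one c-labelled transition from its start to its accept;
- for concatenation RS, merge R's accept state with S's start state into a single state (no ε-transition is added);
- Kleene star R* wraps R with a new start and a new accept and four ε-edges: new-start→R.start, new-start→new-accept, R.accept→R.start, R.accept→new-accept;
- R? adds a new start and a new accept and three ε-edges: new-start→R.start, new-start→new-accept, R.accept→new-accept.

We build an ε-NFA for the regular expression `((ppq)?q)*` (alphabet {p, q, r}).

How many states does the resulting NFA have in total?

Recursing over subexpressions:
Each of the 4 symbol leaves contributes a 2-state fragment.
  ppq = 4 states
  (ppq)? = 6 states
  (ppq)?q = 7 states
  ((ppq)?q)* = 9 states

9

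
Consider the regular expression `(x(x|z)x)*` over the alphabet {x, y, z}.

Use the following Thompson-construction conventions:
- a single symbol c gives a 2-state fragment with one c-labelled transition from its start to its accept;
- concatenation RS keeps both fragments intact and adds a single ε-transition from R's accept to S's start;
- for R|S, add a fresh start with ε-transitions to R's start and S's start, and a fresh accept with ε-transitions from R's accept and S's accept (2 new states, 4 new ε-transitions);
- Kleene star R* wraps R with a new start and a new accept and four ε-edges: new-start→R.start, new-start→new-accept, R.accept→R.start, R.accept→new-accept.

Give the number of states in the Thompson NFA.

12

Recursing over subexpressions:
Each of the 4 symbol leaves contributes a 2-state fragment.
  x|z → 6 states
  x(x|z)x → 10 states
  (x(x|z)x)* → 12 states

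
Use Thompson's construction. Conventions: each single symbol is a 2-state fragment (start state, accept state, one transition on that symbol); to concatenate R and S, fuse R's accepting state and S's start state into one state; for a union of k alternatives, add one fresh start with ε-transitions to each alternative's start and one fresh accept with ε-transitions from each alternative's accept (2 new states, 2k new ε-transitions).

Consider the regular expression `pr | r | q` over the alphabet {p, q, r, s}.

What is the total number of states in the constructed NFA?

9

By structural recursion:
Each of the 4 symbol leaves contributes a 2-state fragment.
  pr — 3 states
  pr | r | q — 9 states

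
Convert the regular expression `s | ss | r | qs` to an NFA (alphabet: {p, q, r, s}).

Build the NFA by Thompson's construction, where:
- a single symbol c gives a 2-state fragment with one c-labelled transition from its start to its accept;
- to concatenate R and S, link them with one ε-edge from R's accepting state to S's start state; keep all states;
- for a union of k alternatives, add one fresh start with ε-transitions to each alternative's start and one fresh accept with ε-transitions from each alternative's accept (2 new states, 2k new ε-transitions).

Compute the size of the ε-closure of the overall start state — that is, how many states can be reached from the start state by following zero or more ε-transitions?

5

Let C(F) = |ε-closure(F.start)| within fragment F, and note whether F accepts ε. Symbol fragments have C = 1 and do not accept ε. Then:
  ss — same as the first factor's closure: C = 1
  qs — C equals the left operand's closure size = 1 (its accept is not ε-reachable, so the closure stops there)
  s | ss | r | qs — C = 1 + 1 + 1 + 1 + 1 = 5 (the new accept is not ε-reachable since no branch accepts ε)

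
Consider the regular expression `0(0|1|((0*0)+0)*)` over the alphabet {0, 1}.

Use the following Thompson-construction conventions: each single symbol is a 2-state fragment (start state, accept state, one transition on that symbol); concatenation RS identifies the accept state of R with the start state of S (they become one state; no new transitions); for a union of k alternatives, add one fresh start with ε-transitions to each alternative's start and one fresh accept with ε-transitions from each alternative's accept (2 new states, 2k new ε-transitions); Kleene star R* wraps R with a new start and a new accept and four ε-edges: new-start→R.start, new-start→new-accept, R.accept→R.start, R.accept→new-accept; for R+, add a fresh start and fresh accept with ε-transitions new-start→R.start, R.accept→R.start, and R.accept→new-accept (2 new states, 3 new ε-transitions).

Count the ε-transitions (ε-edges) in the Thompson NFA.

Bottom-up over the parse tree:
Each of the 6 symbol leaves contributes 0 ε-transitions.
  0* — 4 ε-transitions
  0*0 — 4 ε-transitions
  (0*0)+ — 7 ε-transitions
  (0*0)+0 — 7 ε-transitions
  ((0*0)+0)* — 11 ε-transitions
  0|1|((0*0)+0)* — 17 ε-transitions
  0(0|1|((0*0)+0)*) — 17 ε-transitions

17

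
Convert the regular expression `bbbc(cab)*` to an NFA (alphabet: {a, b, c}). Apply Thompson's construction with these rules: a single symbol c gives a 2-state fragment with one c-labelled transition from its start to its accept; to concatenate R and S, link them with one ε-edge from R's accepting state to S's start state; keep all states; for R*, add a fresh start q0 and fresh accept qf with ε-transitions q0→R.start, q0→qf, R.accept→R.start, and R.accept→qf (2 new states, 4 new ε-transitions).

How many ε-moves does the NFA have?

Building bottom-up:
Each of the 7 symbol leaves contributes 0 ε-transitions.
  cab → 2 ε-transitions
  (cab)* → 6 ε-transitions
  bbbc(cab)* → 10 ε-transitions

10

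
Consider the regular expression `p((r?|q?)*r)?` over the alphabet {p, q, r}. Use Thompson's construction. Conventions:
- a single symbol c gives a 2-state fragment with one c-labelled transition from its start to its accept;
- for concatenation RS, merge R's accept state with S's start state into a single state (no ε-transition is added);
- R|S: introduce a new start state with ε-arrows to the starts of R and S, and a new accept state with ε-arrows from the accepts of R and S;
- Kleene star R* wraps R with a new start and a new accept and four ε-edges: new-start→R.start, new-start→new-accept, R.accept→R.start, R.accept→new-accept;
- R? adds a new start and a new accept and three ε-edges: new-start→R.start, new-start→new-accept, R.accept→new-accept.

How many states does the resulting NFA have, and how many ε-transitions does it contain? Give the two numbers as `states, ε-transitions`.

By structural recursion:
Each of the 4 symbol leaves contributes 2 states and 0 ε-transitions.
  r? : 4 states, 3 ε-transitions
  q? : 4 states, 3 ε-transitions
  r?|q? : 10 states, 10 ε-transitions
  (r?|q?)* : 12 states, 14 ε-transitions
  (r?|q?)*r : 13 states, 14 ε-transitions
  ((r?|q?)*r)? : 15 states, 17 ε-transitions
  p((r?|q?)*r)? : 16 states, 17 ε-transitions

16, 17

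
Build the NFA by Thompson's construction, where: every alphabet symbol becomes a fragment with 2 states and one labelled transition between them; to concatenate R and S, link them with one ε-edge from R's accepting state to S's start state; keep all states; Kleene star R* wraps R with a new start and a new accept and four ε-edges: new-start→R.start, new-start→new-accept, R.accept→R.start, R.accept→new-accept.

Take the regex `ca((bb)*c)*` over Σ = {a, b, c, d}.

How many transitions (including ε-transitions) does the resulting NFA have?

17

Building bottom-up:
Each of the 5 symbol leaves contributes 1 transition (1 symbol, 0 ε).
  bb — 3 transitions (2 symbol, 1 ε)
  (bb)* — 7 transitions (2 symbol, 5 ε)
  (bb)*c — 9 transitions (3 symbol, 6 ε)
  ((bb)*c)* — 13 transitions (3 symbol, 10 ε)
  ca((bb)*c)* — 17 transitions (5 symbol, 12 ε)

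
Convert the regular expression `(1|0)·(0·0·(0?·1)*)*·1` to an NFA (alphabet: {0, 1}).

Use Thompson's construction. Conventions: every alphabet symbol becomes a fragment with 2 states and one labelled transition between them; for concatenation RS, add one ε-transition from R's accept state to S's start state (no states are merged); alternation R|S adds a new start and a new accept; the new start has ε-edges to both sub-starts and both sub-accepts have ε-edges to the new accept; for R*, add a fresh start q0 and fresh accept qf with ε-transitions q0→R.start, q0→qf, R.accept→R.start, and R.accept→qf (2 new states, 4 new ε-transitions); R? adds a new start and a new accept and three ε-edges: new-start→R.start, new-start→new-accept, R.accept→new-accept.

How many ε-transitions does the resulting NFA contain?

By structural recursion:
Each of the 7 symbol leaves contributes 0 ε-transitions.
  1|0 — 4 ε-transitions
  0? — 3 ε-transitions
  0?·1 — 4 ε-transitions
  (0?·1)* — 8 ε-transitions
  0·0·(0?·1)* — 10 ε-transitions
  (0·0·(0?·1)*)* — 14 ε-transitions
  (1|0)·(0·0·(0?·1)*)*·1 — 20 ε-transitions

20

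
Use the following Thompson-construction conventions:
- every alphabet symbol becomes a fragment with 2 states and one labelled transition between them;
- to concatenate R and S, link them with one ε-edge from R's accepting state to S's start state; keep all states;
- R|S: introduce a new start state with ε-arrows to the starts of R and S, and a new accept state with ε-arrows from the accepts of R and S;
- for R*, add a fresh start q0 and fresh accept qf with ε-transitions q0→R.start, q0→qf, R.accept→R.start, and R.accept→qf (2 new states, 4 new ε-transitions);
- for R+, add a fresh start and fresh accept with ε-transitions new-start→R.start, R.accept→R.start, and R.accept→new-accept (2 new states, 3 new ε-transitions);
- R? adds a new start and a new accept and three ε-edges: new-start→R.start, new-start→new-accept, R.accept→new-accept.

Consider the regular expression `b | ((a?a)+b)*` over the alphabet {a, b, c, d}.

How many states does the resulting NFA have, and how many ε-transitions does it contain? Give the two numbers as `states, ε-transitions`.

Recursing over subexpressions:
Each of the 4 symbol leaves contributes 2 states and 0 ε-transitions.
  a? = 4 states, 3 ε-transitions
  a?a = 6 states, 4 ε-transitions
  (a?a)+ = 8 states, 7 ε-transitions
  (a?a)+b = 10 states, 8 ε-transitions
  ((a?a)+b)* = 12 states, 12 ε-transitions
  b | ((a?a)+b)* = 16 states, 16 ε-transitions

16, 16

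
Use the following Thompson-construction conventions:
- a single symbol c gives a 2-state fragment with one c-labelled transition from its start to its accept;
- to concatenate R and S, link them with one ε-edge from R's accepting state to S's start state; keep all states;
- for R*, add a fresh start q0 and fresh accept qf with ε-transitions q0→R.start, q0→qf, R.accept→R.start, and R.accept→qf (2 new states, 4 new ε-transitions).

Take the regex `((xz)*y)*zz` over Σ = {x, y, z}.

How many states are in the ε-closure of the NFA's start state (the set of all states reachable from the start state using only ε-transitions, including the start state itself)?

7

Work bottom-up. For each fragment F, track |ε-closure(F.start)| and whether F's accept lies in that closure (i.e. whether F accepts ε). A single-symbol fragment has closure size 1 and does not accept ε.
  xz : C equals the left operand's closure size = 1 (its accept is not ε-reachable, so the closure stops there)
  (xz)* : C = 1 (new start) + 1 (body) + 1 (new accept) = 3
  (xz)*y : C = 3 + 1 = 4 (closure spills across the concat boundary because the left factor accepts ε)
  ((xz)*y)* : C = 1 (new start) + 4 (body) + 1 (new accept) = 6
  ((xz)*y)*zz : C = 6 + 1 = 7 (closure spills across the concat boundary because the left factor accepts ε)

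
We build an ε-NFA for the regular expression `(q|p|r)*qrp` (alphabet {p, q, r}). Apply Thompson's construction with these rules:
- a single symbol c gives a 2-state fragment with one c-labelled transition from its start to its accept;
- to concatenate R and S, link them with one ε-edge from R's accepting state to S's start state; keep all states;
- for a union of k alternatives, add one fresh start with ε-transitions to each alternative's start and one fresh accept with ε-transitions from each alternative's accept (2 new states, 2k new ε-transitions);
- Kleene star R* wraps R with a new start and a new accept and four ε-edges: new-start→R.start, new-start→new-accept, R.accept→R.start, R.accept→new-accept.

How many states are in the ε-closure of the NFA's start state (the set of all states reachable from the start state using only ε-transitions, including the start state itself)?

Let C(F) = |ε-closure(F.start)| within fragment F, and note whether F accepts ε. Symbol fragments have C = 1 and do not accept ε. Then:
  q|p|r : new start ε-reaches every alternative's start; none of them accept ε, so the new accept is not reached: |closure| = 1 + 1 + 1 + 1 = 4
  (q|p|r)* : the star's fresh start ε-reaches both the body's start and the fresh accept: |closure| = 2 + 4 = 6
  (q|p|r)*qrp : |closure| = 6 + 1 = 7 (closure spills across the concat boundary because the left factor accepts ε)

7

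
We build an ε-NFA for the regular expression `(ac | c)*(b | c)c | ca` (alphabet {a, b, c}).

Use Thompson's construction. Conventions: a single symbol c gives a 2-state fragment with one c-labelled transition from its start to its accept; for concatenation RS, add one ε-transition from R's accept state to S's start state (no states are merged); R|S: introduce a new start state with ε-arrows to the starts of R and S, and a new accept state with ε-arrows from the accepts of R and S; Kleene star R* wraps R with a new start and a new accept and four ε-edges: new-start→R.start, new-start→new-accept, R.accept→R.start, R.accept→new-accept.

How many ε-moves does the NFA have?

20

Per subexpression:
Each of the 8 symbol leaves contributes 0 ε-transitions.
  ac — 1 ε-transition
  ac | c — 5 ε-transitions
  (ac | c)* — 9 ε-transitions
  b | c — 4 ε-transitions
  (ac | c)*(b | c)c — 15 ε-transitions
  ca — 1 ε-transition
  (ac | c)*(b | c)c | ca — 20 ε-transitions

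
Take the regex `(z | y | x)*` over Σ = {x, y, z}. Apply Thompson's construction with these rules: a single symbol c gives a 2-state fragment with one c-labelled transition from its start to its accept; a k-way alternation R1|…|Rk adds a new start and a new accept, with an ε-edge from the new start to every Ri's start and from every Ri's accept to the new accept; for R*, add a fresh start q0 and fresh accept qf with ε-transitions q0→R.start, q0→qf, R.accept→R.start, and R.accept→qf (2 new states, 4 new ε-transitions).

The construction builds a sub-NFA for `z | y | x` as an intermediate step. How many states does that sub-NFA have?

Fragment for `z | y | x`:
Each of the 3 symbol leaves contributes a 2-state fragment.
  z | y | x → 8 states

8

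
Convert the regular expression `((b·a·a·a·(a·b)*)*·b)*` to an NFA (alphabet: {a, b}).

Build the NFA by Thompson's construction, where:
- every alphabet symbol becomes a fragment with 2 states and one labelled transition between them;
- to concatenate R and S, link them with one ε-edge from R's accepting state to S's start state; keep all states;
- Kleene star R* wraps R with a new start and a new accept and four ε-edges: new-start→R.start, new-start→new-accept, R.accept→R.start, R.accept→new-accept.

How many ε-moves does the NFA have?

18

By structural recursion:
Each of the 7 symbol leaves contributes 0 ε-transitions.
  a·b : 1 ε-transition
  (a·b)* : 5 ε-transitions
  b·a·a·a·(a·b)* : 9 ε-transitions
  (b·a·a·a·(a·b)*)* : 13 ε-transitions
  (b·a·a·a·(a·b)*)*·b : 14 ε-transitions
  ((b·a·a·a·(a·b)*)*·b)* : 18 ε-transitions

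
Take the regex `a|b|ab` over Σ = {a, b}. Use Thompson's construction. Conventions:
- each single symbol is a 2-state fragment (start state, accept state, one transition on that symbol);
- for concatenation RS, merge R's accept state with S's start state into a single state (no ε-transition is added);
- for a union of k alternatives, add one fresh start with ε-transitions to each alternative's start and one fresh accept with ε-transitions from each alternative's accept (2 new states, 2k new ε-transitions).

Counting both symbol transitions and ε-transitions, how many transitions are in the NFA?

10

Building bottom-up:
Each of the 4 symbol leaves contributes 1 transition (1 symbol, 0 ε).
  ab → 2 transitions (2 symbol, 0 ε)
  a|b|ab → 10 transitions (4 symbol, 6 ε)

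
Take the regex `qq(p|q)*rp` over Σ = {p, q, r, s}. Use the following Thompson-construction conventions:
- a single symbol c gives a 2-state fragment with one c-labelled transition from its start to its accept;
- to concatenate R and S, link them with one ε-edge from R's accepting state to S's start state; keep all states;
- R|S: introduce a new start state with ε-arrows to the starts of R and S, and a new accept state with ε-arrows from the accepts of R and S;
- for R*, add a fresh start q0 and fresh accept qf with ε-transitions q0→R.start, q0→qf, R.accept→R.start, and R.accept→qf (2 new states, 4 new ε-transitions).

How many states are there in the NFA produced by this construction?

16

Bottom-up over the parse tree:
Each of the 6 symbol leaves contributes a 2-state fragment.
  p|q — 6 states
  (p|q)* — 8 states
  qq(p|q)*rp — 16 states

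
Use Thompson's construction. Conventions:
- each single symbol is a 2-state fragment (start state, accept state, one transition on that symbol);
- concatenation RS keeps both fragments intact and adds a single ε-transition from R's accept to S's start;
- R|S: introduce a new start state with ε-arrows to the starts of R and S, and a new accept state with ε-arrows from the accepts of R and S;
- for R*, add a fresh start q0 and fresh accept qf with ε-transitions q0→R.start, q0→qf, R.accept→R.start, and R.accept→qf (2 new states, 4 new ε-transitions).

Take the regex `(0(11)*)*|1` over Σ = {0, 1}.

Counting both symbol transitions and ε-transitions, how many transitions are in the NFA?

18

Building bottom-up:
Each of the 4 symbol leaves contributes 1 transition (1 symbol, 0 ε).
  11 = 3 transitions (2 symbol, 1 ε)
  (11)* = 7 transitions (2 symbol, 5 ε)
  0(11)* = 9 transitions (3 symbol, 6 ε)
  (0(11)*)* = 13 transitions (3 symbol, 10 ε)
  (0(11)*)*|1 = 18 transitions (4 symbol, 14 ε)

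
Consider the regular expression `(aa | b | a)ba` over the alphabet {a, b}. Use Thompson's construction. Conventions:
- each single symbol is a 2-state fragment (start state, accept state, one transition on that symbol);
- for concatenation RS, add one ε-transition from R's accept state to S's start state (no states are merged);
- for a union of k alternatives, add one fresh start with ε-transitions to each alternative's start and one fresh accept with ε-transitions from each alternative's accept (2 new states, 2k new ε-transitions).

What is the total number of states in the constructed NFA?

14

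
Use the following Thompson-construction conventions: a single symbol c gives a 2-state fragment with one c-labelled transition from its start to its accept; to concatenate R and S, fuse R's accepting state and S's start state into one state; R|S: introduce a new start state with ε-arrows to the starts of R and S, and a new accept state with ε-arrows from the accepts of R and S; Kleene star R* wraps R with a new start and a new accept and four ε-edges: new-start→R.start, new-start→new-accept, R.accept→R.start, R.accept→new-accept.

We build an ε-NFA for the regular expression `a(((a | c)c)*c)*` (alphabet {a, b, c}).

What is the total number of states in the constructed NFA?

13

Building bottom-up:
Each of the 5 symbol leaves contributes a 2-state fragment.
  a | c : 6 states
  (a | c)c : 7 states
  ((a | c)c)* : 9 states
  ((a | c)c)*c : 10 states
  (((a | c)c)*c)* : 12 states
  a(((a | c)c)*c)* : 13 states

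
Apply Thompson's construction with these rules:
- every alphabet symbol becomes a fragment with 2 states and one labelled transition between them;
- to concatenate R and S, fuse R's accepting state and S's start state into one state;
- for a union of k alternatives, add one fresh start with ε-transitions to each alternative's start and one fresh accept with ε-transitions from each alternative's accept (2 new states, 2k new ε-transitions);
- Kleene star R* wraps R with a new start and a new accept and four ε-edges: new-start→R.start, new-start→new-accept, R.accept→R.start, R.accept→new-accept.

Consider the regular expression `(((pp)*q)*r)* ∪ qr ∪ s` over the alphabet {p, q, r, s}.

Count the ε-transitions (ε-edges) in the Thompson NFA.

18

Recursing over subexpressions:
Each of the 7 symbol leaves contributes 0 ε-transitions.
  pp → 0 ε-transitions
  (pp)* → 4 ε-transitions
  (pp)*q → 4 ε-transitions
  ((pp)*q)* → 8 ε-transitions
  ((pp)*q)*r → 8 ε-transitions
  (((pp)*q)*r)* → 12 ε-transitions
  qr → 0 ε-transitions
  (((pp)*q)*r)* ∪ qr ∪ s → 18 ε-transitions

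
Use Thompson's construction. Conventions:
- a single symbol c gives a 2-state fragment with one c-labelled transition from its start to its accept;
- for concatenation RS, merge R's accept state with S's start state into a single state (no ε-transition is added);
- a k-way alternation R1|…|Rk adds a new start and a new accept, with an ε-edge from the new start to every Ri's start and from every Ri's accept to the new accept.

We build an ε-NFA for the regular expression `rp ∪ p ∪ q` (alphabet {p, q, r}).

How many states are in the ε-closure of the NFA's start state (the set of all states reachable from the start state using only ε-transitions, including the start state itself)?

Compute the ε-closure size of each fragment's start state recursively; a symbol fragment's start has no outgoing ε-edge, so its closure is just itself (size 1).
  rp : same as the first factor's closure: |closure| = 1
  rp ∪ p ∪ q : |closure| = 1 + 1 + 1 + 1 = 4 (the new accept is not ε-reachable since no branch accepts ε)

4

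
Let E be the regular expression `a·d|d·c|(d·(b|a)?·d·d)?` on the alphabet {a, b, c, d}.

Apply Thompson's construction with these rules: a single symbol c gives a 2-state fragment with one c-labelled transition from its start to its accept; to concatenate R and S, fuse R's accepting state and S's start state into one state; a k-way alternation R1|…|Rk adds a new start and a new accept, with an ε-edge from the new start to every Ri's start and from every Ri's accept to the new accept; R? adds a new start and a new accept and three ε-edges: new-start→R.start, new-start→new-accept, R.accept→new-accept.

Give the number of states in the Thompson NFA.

Building bottom-up:
Each of the 9 symbol leaves contributes a 2-state fragment.
  a·d = 3 states
  d·c = 3 states
  b|a = 6 states
  (b|a)? = 8 states
  d·(b|a)?·d·d = 11 states
  (d·(b|a)?·d·d)? = 13 states
  a·d|d·c|(d·(b|a)?·d·d)? = 21 states

21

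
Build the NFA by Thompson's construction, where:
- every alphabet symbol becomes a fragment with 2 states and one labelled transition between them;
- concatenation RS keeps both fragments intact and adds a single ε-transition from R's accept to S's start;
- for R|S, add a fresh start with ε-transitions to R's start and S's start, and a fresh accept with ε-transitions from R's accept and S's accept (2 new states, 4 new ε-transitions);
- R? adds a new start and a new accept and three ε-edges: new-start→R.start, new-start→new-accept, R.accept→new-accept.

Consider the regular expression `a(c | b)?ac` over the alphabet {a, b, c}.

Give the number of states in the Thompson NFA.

14

Building bottom-up:
Each of the 5 symbol leaves contributes a 2-state fragment.
  c | b → 6 states
  (c | b)? → 8 states
  a(c | b)?ac → 14 states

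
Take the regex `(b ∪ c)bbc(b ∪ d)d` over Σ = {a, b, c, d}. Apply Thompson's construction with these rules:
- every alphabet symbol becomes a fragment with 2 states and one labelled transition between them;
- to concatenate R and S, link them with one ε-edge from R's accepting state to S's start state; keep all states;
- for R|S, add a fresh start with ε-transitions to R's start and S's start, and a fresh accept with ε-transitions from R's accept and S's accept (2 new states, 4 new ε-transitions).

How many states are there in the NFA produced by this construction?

20

Bottom-up over the parse tree:
Each of the 8 symbol leaves contributes a 2-state fragment.
  b ∪ c : 6 states
  b ∪ d : 6 states
  (b ∪ c)bbc(b ∪ d)d : 20 states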